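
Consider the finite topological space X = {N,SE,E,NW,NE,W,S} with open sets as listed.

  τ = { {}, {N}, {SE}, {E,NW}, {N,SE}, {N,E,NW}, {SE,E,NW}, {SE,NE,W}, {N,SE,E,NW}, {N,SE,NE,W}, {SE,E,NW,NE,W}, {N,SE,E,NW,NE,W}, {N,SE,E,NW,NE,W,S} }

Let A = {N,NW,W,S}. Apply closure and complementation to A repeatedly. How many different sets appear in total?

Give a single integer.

X∖A={SE,E,NE}, int(X∖A)={SE}, hence cl(A)={N,E,NW,NE,W,S}
Orbit (k=closure, c=complement):
  1. A     = {N,NW,W,S}
  2. kA    = {N,E,NW,NE,W,S}
  3. cA    = {SE,E,NE}
  4. ckA   = {SE}
  5. kcA   = {SE,E,NW,NE,W,S}
  6. kckA  = {SE,NE,W,S}
  7. ckcA  = {N}
  8. ckckA = {N,E,NW}
  9. kckcA = {N,S}
  10. kckckA = {N,E,NW,S}
  11. ckckcA = {SE,E,NW,NE,W}
  12. ckckckA = {SE,NE,W}
(closed under both — stop)

12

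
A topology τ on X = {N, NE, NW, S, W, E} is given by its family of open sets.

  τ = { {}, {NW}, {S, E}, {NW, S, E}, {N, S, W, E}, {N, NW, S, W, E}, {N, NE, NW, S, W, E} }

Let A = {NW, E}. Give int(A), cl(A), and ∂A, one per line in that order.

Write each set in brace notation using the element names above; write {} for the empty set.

interior: largest open inside A is {NW} (from {}, {NW})
cl via duality: int({N, NE, S, W}) = {}, so X∖{} = {N, NE, NW, S, W, E}
cl∖int = {N, NE, S, W, E}

int(A) = {NW}
cl(A)  = {N, NE, NW, S, W, E}
∂A     = {N, NE, S, W, E}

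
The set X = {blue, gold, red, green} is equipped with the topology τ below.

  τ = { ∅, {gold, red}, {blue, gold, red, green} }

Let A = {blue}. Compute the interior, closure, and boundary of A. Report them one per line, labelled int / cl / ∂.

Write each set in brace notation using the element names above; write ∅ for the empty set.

int(A) = ∅
cl(A)  = {blue, green}
∂A     = {blue, green}

open subsets of A: ∅; so int(A) = ∅
closure: X∖int(X∖A) = X∖{gold, red} = {blue, green}
∂A = {blue, green} minus ∅ = {blue, green}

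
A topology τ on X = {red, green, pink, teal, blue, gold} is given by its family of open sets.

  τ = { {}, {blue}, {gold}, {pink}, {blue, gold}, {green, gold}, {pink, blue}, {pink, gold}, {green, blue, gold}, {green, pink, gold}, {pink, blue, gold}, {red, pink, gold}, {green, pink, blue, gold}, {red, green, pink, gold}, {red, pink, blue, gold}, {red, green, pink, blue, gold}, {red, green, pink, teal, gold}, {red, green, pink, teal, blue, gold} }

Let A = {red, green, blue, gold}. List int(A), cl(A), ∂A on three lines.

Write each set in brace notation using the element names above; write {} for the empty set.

U open, U⊆A: {}, {gold}, {blue}, {green, gold}, {blue, gold}, {green, blue, gold}. int(A) = ⋃ = {green, blue, gold}
X∖A={pink, teal}, int(X∖A)={pink}, hence cl(A)={red, green, teal, blue, gold}
∂A: remove int from cl → {red, teal}

int(A) = {green, blue, gold}
cl(A)  = {red, green, teal, blue, gold}
∂A     = {red, teal}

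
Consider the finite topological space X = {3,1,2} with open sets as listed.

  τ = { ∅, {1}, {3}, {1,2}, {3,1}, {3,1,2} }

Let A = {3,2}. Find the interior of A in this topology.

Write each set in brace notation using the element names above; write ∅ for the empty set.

interior: largest open inside A is {3} (from ∅, {3})

{3}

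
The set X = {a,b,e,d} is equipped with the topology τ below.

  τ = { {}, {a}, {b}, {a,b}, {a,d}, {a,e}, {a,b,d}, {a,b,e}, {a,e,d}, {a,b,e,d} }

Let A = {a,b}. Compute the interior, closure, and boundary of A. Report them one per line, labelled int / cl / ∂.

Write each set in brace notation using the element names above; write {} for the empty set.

opens ⊆ A: {}, {b}, {a}, {a,b}; union → int = {a,b}
complement {e,d}; its interior {}; cl(A) = X∖{} = {a,b,e,d}
boundary = {a,b,e,d} ∖ {a,b} = {e,d}

int(A) = {a,b}
cl(A)  = {a,b,e,d}
∂A     = {e,d}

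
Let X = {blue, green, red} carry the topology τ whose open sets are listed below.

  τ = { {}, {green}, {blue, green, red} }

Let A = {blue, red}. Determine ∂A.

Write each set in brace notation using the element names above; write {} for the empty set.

{blue, red}

opens ⊆ A: {}; union → int = {}
complement {green}; its interior {green}; cl(A) = X∖{green} = {blue, red}
boundary = {blue, red} ∖ {} = {blue, red}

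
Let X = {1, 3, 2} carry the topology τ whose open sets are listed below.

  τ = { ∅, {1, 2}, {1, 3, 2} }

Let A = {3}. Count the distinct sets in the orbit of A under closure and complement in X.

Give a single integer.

4

complement {1, 2}; its interior {1, 2}; cl(A) = X∖{1, 2} = {3}
With k = closure, c = complement:
  1. A     = {3}
  2. cA    = {1, 2}
  3. kcA   = {1, 3, 2}
  4. ckcA  = ∅
k, c of each give nothing new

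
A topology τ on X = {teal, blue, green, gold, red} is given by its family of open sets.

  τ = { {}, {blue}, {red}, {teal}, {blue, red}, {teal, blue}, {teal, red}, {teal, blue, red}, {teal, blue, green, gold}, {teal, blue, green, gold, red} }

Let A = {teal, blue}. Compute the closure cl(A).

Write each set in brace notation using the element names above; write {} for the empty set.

X∖A={green, gold, red}, int(X∖A)={red}, hence cl(A)={teal, blue, green, gold}

{teal, blue, green, gold}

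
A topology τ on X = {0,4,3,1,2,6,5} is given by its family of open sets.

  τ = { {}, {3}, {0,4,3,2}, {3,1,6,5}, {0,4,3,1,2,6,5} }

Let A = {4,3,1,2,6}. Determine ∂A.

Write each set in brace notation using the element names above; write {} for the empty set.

U open, U⊆A: {}, {3}. int(A) = ⋃ = {3}
X∖A={0,5}, int(X∖A)={}, hence cl(A)={0,4,3,1,2,6,5}
∂A: remove int from cl → {0,4,1,2,6,5}

{0,4,1,2,6,5}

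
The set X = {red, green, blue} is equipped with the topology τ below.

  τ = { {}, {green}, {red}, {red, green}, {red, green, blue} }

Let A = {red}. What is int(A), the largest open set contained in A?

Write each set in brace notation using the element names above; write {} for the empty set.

{red}

opens ⊆ A: {}, {red}; union → int = {red}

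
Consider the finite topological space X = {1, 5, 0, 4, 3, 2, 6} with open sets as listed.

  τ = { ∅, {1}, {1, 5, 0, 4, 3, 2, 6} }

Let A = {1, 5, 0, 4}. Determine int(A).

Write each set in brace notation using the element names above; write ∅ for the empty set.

{1}

opens ⊆ A: ∅, {1}; union → int = {1}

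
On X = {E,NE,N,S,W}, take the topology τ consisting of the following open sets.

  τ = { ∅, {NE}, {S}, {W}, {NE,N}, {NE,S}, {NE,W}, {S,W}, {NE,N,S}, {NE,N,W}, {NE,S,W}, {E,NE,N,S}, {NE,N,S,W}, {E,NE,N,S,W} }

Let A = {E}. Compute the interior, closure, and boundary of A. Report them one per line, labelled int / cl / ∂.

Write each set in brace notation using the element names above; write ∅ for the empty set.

int(A) = ∅
cl(A)  = {E}
∂A     = {E}

U open, U⊆A: ∅. int(A) = ⋃ = ∅
X∖A={NE,N,S,W}, int(X∖A)={NE,N,S,W}, hence cl(A)={E}
∂A: remove int from cl → {E}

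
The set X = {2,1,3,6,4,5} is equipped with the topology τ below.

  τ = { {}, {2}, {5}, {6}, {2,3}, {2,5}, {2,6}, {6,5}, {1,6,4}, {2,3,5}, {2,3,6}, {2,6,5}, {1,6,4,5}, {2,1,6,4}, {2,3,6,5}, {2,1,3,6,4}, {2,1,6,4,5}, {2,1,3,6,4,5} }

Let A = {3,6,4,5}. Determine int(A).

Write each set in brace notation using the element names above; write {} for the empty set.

U open, U⊆A: {}, {6}, {5}, {6,5}. int(A) = ⋃ = {6,5}

{6,5}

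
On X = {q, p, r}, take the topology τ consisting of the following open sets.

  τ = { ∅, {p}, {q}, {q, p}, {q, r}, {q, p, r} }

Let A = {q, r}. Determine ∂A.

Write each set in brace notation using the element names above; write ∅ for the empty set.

U open, U⊆A: ∅, {q}, {q, r}. int(A) = ⋃ = {q, r}
X∖A={p}, int(X∖A)={p}, hence cl(A)={q, r}
∂A: remove int from cl → ∅

∅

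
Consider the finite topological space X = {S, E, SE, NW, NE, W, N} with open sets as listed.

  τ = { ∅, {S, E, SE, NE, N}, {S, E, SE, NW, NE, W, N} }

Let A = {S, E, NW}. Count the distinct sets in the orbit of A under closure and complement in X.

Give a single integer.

4

cl via duality: int({SE, NE, W, N}) = ∅, so X∖∅ = {S, E, SE, NW, NE, W, N}
Write k for closure, c for complement:
  1. A     = {S, E, NW}
  2. kA    = {S, E, SE, NW, NE, W, N}
  3. cA    = {SE, NE, W, N}
  4. ckA   = ∅
applying k or c yields no new set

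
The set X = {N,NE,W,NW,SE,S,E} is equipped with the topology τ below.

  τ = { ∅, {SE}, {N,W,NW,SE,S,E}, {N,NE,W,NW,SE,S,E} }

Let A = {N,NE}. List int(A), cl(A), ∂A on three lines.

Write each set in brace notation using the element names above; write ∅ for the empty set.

int(A) = ∅
cl(A)  = {N,NE,W,NW,S,E}
∂A     = {N,NE,W,NW,S,E}

opens ⊆ A: ∅; union → int = ∅
complement {W,NW,SE,S,E}; its interior {SE}; cl(A) = X∖{SE} = {N,NE,W,NW,S,E}
boundary = {N,NE,W,NW,S,E} ∖ ∅ = {N,NE,W,NW,S,E}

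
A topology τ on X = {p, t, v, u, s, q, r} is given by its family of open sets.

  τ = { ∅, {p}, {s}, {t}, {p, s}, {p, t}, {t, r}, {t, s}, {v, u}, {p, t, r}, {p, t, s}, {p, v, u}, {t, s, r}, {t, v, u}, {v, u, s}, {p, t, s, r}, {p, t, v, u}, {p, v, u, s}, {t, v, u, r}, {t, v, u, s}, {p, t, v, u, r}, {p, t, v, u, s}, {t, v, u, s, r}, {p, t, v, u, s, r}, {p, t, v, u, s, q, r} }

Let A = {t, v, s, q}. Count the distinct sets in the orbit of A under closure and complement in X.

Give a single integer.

X∖A={p, u, r}, int(X∖A)={p}, hence cl(A)={t, v, u, s, q, r}
Orbit (k=closure, c=complement):
  1. A     = {t, v, s, q}
  2. kA    = {t, v, u, s, q, r}
  3. cA    = {p, u, r}
  4. ckA   = {p}
  5. kcA   = {p, v, u, q, r}
  6. kckA  = {p, q}
  7. ckcA  = {t, s}
  8. ckckA = {t, v, u, s, r}
  9. kckcA = {t, s, q, r}
  10. ckckcA = {p, v, u}
  11. kckckcA = {p, v, u, q}
  12. ckckckcA = {t, s, r}
(closed under both — stop)

12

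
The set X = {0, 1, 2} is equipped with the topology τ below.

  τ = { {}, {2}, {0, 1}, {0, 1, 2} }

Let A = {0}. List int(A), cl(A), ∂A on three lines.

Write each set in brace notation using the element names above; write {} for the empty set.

open subsets of A: {}; so int(A) = {}
closure: X∖int(X∖A) = X∖{2} = {0, 1}
∂A = {0, 1} minus {} = {0, 1}

int(A) = {}
cl(A)  = {0, 1}
∂A     = {0, 1}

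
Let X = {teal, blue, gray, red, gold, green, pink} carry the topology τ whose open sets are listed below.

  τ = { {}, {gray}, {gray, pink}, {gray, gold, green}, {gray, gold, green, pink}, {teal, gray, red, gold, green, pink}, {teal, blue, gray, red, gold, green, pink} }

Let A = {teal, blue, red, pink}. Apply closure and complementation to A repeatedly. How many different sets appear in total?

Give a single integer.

4

closure: X∖int(X∖A) = X∖{gray, gold, green} = {teal, blue, red, pink}
Let k=closure and c=complement:
  1. A     = {teal, blue, red, pink}
  2. cA    = {gray, gold, green}
  3. kcA   = {teal, blue, gray, red, gold, green, pink}
  4. ckcA  = {}
— saturated at 4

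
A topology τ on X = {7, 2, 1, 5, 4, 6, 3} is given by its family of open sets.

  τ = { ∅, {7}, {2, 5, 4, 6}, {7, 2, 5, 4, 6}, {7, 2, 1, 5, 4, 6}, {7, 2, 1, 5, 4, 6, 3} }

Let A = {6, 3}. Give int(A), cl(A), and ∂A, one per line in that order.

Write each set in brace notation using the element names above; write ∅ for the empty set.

U open, U⊆A: ∅. int(A) = ⋃ = ∅
X∖A={7, 2, 1, 5, 4}, int(X∖A)={7}, hence cl(A)={2, 1, 5, 4, 6, 3}
∂A: remove int from cl → {2, 1, 5, 4, 6, 3}

int(A) = ∅
cl(A)  = {2, 1, 5, 4, 6, 3}
∂A     = {2, 1, 5, 4, 6, 3}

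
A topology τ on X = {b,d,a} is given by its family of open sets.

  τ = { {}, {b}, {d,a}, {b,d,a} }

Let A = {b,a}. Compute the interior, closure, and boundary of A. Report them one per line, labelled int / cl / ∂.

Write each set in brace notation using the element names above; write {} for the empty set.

int(A) = {b}
cl(A)  = {b,d,a}
∂A     = {d,a}

interior: largest open inside A is {b} (from {}, {b})
cl via duality: int({d}) = {}, so X∖{} = {b,d,a}
cl∖int = {d,a}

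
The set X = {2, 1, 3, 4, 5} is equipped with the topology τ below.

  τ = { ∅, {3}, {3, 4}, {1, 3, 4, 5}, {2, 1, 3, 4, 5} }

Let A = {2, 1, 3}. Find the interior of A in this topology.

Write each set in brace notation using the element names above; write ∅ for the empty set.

U open, U⊆A: ∅, {3}. int(A) = ⋃ = {3}

{3}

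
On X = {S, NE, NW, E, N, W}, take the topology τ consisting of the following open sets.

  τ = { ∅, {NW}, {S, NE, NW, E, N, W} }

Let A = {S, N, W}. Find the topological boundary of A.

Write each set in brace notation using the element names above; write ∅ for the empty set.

opens ⊆ A: ∅; union → int = ∅
complement {NE, NW, E}; its interior {NW}; cl(A) = X∖{NW} = {S, NE, E, N, W}
boundary = {S, NE, E, N, W} ∖ ∅ = {S, NE, E, N, W}

{S, NE, E, N, W}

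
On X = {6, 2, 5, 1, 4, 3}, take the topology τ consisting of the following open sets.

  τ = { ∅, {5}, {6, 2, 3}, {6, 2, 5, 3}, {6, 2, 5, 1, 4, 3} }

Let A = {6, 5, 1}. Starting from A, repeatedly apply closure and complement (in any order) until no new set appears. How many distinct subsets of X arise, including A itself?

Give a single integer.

X∖A={2, 4, 3}, int(X∖A)=∅, hence cl(A)={6, 2, 5, 1, 4, 3}
Orbit (k=closure, c=complement):
  1. A     = {6, 5, 1}
  2. kA    = {6, 2, 5, 1, 4, 3}
  3. cA    = {2, 4, 3}
  4. ckA   = ∅
  5. kcA   = {6, 2, 1, 4, 3}
  6. ckcA  = {5}
  7. kckcA = {5, 1, 4}
  8. ckckcA = {6, 2, 3}
(closed under both — stop)

8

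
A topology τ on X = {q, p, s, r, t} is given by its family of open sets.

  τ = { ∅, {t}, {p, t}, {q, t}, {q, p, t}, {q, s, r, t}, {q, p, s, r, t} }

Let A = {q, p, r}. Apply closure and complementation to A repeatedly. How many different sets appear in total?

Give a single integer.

complement {s, t}; its interior {t}; cl(A) = X∖{t} = {q, p, s, r}
With k = closure, c = complement:
  1. A     = {q, p, r}
  2. kA    = {q, p, s, r}
  3. cA    = {s, t}
  4. ckA   = {t}
  5. kcA   = {q, p, s, r, t}
  6. ckcA  = ∅
k, c of each give nothing new

6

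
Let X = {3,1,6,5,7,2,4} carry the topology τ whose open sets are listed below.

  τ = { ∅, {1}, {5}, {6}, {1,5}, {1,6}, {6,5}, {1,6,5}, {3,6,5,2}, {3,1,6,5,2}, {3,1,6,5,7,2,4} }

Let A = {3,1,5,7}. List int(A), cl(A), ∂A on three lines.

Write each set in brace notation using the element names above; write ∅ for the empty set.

int(A) = {1,5}
cl(A)  = {3,1,5,7,2,4}
∂A     = {3,7,2,4}

U open, U⊆A: ∅, {5}, {1}, {1,5}. int(A) = ⋃ = {1,5}
X∖A={6,2,4}, int(X∖A)={6}, hence cl(A)={3,1,5,7,2,4}
∂A: remove int from cl → {3,7,2,4}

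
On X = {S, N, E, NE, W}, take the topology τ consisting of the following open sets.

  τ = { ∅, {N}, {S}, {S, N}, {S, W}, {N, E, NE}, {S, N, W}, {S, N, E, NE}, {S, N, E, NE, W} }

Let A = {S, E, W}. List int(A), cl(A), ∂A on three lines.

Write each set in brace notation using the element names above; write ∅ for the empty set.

int(A) = {S, W}
cl(A)  = {S, E, NE, W}
∂A     = {E, NE}

open subsets of A: ∅, {S}, {S, W}; so int(A) = {S, W}
closure: X∖int(X∖A) = X∖{N} = {S, E, NE, W}
∂A = {S, E, NE, W} minus {S, W} = {E, NE}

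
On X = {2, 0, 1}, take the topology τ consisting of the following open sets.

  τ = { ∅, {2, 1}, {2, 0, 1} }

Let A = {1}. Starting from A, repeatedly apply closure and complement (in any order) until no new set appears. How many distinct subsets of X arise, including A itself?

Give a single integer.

4

cl via duality: int({2, 0}) = ∅, so X∖∅ = {2, 0, 1}
Write k for closure, c for complement:
  1. A     = {1}
  2. kA    = {2, 0, 1}
  3. cA    = {2, 0}
  4. ckA   = ∅
applying k or c yields no new set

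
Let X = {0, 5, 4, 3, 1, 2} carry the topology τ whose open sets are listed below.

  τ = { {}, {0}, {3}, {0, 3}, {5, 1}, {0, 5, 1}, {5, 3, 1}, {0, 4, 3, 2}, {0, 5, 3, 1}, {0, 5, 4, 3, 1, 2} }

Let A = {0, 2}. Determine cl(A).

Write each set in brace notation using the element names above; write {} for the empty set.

X∖A={5, 4, 3, 1}, int(X∖A)={5, 3, 1}, hence cl(A)={0, 4, 2}

{0, 4, 2}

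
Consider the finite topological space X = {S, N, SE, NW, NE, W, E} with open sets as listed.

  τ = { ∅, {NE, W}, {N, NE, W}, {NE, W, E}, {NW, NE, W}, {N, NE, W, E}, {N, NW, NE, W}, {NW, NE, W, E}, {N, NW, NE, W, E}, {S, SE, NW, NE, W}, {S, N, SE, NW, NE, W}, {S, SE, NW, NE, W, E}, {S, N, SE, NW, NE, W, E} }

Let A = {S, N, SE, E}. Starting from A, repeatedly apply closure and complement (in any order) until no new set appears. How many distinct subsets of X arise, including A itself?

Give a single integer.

4

closure: X∖int(X∖A) = X∖{NW, NE, W} = {S, N, SE, E}
Let k=closure and c=complement:
  1. A     = {S, N, SE, E}
  2. cA    = {NW, NE, W}
  3. kcA   = {S, N, SE, NW, NE, W, E}
  4. ckcA  = ∅
— saturated at 4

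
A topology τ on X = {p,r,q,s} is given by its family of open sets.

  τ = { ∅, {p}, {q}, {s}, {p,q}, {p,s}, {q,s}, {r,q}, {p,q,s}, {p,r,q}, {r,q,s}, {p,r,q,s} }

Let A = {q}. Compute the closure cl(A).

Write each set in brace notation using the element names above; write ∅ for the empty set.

closure: X∖int(X∖A) = X∖{p,s} = {r,q}

{r,q}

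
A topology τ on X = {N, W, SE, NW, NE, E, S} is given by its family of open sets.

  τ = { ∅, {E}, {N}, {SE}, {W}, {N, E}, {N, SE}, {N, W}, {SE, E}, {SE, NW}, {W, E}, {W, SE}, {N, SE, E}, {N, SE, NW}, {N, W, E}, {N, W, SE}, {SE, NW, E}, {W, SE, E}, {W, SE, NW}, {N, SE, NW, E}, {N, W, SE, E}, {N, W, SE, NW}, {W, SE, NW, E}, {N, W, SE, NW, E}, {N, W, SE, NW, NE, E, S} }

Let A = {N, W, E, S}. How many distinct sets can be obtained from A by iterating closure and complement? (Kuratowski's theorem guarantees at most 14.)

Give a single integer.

6

closure: X∖int(X∖A) = X∖{SE, NW} = {N, W, NE, E, S}
Let k=closure and c=complement:
  1. A     = {N, W, E, S}
  2. kA    = {N, W, NE, E, S}
  3. cA    = {SE, NW, NE}
  4. ckA   = {SE, NW}
  5. kcA   = {SE, NW, NE, S}
  6. ckcA  = {N, W, E}
— saturated at 6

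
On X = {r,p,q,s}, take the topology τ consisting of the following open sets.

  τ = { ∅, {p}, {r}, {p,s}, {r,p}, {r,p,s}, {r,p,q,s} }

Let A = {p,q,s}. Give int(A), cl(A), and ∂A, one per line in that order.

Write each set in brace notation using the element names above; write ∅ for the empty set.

int(A) = {p,s}
cl(A)  = {p,q,s}
∂A     = {q}

interior: largest open inside A is {p,s} (from ∅, {p}, {p,s})
cl via duality: int({r}) = {r}, so X∖{r} = {p,q,s}
cl∖int = {q}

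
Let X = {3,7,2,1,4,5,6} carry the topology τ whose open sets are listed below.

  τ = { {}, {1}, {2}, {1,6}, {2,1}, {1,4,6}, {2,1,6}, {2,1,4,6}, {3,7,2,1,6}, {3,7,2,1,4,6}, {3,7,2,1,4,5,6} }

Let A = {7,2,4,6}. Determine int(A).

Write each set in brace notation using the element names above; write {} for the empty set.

{2}

U open, U⊆A: {}, {2}. int(A) = ⋃ = {2}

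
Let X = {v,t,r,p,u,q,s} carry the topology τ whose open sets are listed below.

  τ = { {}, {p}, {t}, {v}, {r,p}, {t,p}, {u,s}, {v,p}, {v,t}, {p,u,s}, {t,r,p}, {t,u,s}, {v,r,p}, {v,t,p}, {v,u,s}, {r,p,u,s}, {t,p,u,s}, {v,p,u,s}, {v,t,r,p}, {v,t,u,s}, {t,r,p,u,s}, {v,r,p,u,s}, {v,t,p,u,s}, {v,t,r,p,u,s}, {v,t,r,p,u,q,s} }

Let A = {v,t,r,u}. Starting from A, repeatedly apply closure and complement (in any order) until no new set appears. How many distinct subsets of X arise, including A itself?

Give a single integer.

12

closure: X∖int(X∖A) = X∖{p} = {v,t,r,u,q,s}
Let k=closure and c=complement:
  1. A     = {v,t,r,u}
  2. kA    = {v,t,r,u,q,s}
  3. cA    = {p,q,s}
  4. ckA   = {p}
  5. kcA   = {r,p,u,q,s}
  6. kckA  = {r,p,q}
  7. ckcA  = {v,t}
  8. ckckA = {v,t,u,s}
  9. kckcA = {v,t,q}
  10. kckckA = {v,t,u,q,s}
  11. ckckcA = {r,p,u,s}
  12. ckckckA = {r,p}
— saturated at 12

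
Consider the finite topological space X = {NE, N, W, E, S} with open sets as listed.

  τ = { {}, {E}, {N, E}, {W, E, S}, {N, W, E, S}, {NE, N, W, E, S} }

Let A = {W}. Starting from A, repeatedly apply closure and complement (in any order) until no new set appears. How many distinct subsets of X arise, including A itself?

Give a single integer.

6

X∖A={NE, N, E, S}, int(X∖A)={N, E}, hence cl(A)={NE, W, S}
Orbit (k=closure, c=complement):
  1. A     = {W}
  2. kA    = {NE, W, S}
  3. cA    = {NE, N, E, S}
  4. ckA   = {N, E}
  5. kcA   = {NE, N, W, E, S}
  6. ckcA  = {}
(closed under both — stop)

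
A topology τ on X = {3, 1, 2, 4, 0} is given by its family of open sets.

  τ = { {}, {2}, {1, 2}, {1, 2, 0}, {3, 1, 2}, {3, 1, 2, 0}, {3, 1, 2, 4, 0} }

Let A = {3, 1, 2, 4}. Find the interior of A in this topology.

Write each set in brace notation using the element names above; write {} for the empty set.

opens ⊆ A: {}, {2}, {1, 2}, {3, 1, 2}; union → int = {3, 1, 2}

{3, 1, 2}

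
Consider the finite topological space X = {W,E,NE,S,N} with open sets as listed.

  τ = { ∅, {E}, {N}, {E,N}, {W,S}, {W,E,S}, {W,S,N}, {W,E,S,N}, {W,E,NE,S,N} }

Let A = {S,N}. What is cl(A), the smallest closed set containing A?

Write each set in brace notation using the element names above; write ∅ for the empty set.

X∖A={W,E,NE}, int(X∖A)={E}, hence cl(A)={W,NE,S,N}

{W,NE,S,N}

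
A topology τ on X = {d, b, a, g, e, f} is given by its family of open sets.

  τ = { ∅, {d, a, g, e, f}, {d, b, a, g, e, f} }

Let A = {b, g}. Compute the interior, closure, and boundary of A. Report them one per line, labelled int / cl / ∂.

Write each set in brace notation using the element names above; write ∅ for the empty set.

open subsets of A: ∅; so int(A) = ∅
closure: X∖int(X∖A) = X∖∅ = {d, b, a, g, e, f}
∂A = {d, b, a, g, e, f} minus ∅ = {d, b, a, g, e, f}

int(A) = ∅
cl(A)  = {d, b, a, g, e, f}
∂A     = {d, b, a, g, e, f}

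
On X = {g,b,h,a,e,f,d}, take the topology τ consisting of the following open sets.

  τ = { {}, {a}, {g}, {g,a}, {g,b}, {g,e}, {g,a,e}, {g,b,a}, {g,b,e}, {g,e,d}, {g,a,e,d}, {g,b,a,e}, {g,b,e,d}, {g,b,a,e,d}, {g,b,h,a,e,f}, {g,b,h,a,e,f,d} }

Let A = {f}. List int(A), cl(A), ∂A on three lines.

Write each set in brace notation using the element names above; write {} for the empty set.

int(A) = {}
cl(A)  = {h,f}
∂A     = {h,f}

opens ⊆ A: {}; union → int = {}
complement {g,b,h,a,e,d}; its interior {g,b,a,e,d}; cl(A) = X∖{g,b,a,e,d} = {h,f}
boundary = {h,f} ∖ {} = {h,f}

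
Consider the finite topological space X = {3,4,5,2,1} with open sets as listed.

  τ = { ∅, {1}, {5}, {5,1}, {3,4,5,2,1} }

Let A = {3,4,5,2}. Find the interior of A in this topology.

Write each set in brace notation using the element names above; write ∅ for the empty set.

open subsets of A: ∅, {5}; so int(A) = {5}

{5}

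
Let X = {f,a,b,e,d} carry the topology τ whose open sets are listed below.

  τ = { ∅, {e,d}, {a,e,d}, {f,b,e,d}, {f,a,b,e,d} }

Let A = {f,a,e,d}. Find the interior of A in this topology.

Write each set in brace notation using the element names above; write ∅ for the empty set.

{a,e,d}

U open, U⊆A: ∅, {e,d}, {a,e,d}. int(A) = ⋃ = {a,e,d}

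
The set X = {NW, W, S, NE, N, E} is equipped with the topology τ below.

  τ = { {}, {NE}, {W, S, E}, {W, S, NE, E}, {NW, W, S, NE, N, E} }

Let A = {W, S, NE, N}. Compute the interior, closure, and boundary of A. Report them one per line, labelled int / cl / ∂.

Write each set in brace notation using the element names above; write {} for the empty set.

open subsets of A: {}, {NE}; so int(A) = {NE}
closure: X∖int(X∖A) = X∖{} = {NW, W, S, NE, N, E}
∂A = {NW, W, S, NE, N, E} minus {NE} = {NW, W, S, N, E}

int(A) = {NE}
cl(A)  = {NW, W, S, NE, N, E}
∂A     = {NW, W, S, N, E}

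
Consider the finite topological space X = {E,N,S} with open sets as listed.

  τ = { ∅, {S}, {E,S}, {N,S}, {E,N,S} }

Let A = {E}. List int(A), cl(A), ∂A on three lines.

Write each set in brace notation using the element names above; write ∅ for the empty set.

open subsets of A: ∅; so int(A) = ∅
closure: X∖int(X∖A) = X∖{N,S} = {E}
∂A = {E} minus ∅ = {E}

int(A) = ∅
cl(A)  = {E}
∂A     = {E}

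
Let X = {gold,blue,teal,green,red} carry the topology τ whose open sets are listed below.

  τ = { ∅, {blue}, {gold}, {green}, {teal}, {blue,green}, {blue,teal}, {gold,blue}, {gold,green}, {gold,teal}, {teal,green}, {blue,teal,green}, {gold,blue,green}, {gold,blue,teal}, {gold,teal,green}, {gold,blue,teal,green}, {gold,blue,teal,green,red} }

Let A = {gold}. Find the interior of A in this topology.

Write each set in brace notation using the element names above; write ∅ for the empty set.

{gold}

opens ⊆ A: ∅, {gold}; union → int = {gold}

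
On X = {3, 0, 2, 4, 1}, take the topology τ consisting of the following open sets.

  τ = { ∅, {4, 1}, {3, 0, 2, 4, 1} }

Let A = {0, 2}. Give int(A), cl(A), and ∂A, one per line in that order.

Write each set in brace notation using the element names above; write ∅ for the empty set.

int(A) = ∅
cl(A)  = {3, 0, 2}
∂A     = {3, 0, 2}

U open, U⊆A: ∅. int(A) = ⋃ = ∅
X∖A={3, 4, 1}, int(X∖A)={4, 1}, hence cl(A)={3, 0, 2}
∂A: remove int from cl → {3, 0, 2}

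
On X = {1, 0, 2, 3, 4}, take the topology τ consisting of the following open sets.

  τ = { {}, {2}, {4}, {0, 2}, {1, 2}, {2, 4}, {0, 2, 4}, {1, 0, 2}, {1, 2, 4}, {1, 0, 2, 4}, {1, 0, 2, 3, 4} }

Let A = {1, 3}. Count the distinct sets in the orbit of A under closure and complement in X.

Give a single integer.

complement {0, 2, 4}; its interior {0, 2, 4}; cl(A) = X∖{0, 2, 4} = {1, 3}
With k = closure, c = complement:
  1. A     = {1, 3}
  2. cA    = {0, 2, 4}
  3. kcA   = {1, 0, 2, 3, 4}
  4. ckcA  = {}
k, c of each give nothing new

4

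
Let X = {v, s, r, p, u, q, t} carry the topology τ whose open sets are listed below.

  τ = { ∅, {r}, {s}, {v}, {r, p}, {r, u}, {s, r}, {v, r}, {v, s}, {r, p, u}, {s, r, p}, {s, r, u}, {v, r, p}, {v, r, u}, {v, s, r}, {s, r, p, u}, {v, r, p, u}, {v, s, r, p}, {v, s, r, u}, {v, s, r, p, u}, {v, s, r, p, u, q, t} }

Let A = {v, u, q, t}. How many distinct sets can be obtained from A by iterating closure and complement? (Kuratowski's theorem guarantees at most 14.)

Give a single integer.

6

closure: X∖int(X∖A) = X∖{s, r, p} = {v, u, q, t}
Let k=closure and c=complement:
  1. A     = {v, u, q, t}
  2. cA    = {s, r, p}
  3. kcA   = {s, r, p, u, q, t}
  4. ckcA  = {v}
  5. kckcA = {v, q, t}
  6. ckckcA = {s, r, p, u}
— saturated at 6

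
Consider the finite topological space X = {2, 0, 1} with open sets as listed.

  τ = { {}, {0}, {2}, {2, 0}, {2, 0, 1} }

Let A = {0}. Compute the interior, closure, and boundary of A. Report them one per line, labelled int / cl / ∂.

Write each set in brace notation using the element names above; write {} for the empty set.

int(A) = {0}
cl(A)  = {0, 1}
∂A     = {1}

open subsets of A: {}, {0}; so int(A) = {0}
closure: X∖int(X∖A) = X∖{2} = {0, 1}
∂A = {0, 1} minus {0} = {1}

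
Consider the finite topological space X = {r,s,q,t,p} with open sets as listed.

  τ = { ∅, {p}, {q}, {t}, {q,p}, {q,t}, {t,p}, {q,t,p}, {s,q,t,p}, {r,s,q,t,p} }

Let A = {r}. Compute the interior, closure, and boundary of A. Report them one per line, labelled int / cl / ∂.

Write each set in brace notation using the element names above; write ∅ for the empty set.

open subsets of A: ∅; so int(A) = ∅
closure: X∖int(X∖A) = X∖{s,q,t,p} = {r}
∂A = {r} minus ∅ = {r}

int(A) = ∅
cl(A)  = {r}
∂A     = {r}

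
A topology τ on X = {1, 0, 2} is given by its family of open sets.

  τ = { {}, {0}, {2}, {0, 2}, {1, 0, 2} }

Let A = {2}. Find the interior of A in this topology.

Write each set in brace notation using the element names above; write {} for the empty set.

open subsets of A: {}, {2}; so int(A) = {2}

{2}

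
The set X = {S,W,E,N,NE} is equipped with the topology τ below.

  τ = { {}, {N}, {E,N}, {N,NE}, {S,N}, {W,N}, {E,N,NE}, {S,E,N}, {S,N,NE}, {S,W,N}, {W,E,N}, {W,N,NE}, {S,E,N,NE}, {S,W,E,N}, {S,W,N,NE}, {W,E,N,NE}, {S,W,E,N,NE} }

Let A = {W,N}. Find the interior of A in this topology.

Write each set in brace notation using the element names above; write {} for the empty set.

{W,N}

U open, U⊆A: {}, {N}, {W,N}. int(A) = ⋃ = {W,N}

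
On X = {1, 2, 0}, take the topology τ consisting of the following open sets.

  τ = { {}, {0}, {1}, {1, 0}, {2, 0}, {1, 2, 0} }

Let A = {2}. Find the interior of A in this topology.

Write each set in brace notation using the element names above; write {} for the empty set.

U open, U⊆A: {}. int(A) = ⋃ = {}

{}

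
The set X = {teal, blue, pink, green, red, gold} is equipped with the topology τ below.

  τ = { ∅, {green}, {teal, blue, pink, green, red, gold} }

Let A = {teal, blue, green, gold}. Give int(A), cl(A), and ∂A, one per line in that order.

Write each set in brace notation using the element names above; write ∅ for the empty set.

interior: largest open inside A is {green} (from ∅, {green})
cl via duality: int({pink, red}) = ∅, so X∖∅ = {teal, blue, pink, green, red, gold}
cl∖int = {teal, blue, pink, red, gold}

int(A) = {green}
cl(A)  = {teal, blue, pink, green, red, gold}
∂A     = {teal, blue, pink, red, gold}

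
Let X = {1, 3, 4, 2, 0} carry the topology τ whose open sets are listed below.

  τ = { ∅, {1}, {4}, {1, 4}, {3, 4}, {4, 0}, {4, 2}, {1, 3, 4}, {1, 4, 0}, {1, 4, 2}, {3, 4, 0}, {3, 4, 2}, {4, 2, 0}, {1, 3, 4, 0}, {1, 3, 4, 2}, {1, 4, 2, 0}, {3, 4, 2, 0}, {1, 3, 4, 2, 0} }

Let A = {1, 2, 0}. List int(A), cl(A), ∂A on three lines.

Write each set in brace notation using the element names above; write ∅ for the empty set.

int(A) = {1}
cl(A)  = {1, 2, 0}
∂A     = {2, 0}

interior: largest open inside A is {1} (from ∅, {1})
cl via duality: int({3, 4}) = {3, 4}, so X∖{3, 4} = {1, 2, 0}
cl∖int = {2, 0}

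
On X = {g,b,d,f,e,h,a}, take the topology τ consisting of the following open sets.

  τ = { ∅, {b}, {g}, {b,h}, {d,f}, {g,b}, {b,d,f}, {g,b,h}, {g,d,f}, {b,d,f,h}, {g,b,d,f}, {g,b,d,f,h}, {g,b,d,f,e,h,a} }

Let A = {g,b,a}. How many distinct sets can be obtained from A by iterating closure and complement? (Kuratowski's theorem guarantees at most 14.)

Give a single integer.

8

cl via duality: int({d,f,e,h}) = {d,f}, so X∖{d,f} = {g,b,e,h,a}
Write k for closure, c for complement:
  1. A     = {g,b,a}
  2. kA    = {g,b,e,h,a}
  3. cA    = {d,f,e,h}
  4. ckA   = {d,f}
  5. kcA   = {d,f,e,h,a}
  6. kckA  = {d,f,e,a}
  7. ckcA  = {g,b}
  8. ckckA = {g,b,h}
applying k or c yields no new set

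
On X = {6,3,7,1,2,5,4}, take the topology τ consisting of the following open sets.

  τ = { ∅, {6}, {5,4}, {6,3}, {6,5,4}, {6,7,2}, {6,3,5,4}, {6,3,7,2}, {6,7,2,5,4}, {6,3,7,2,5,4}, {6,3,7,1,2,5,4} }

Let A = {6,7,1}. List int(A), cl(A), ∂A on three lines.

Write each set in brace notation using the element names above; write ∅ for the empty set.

int(A) = {6}
cl(A)  = {6,3,7,1,2}
∂A     = {3,7,1,2}

interior: largest open inside A is {6} (from ∅, {6})
cl via duality: int({3,2,5,4}) = {5,4}, so X∖{5,4} = {6,3,7,1,2}
cl∖int = {3,7,1,2}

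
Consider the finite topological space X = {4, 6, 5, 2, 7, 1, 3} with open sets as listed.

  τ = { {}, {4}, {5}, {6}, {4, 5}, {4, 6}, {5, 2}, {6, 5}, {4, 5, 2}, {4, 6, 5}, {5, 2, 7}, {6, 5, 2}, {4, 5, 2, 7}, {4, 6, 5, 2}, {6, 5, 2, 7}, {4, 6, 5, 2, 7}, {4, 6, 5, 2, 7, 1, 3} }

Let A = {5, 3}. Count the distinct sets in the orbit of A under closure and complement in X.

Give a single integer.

X∖A={4, 6, 2, 7, 1}, int(X∖A)={4, 6}, hence cl(A)={5, 2, 7, 1, 3}
Orbit (k=closure, c=complement):
  1. A     = {5, 3}
  2. kA    = {5, 2, 7, 1, 3}
  3. cA    = {4, 6, 2, 7, 1}
  4. ckA   = {4, 6}
  5. kcA   = {4, 6, 2, 7, 1, 3}
  6. kckA  = {4, 6, 1, 3}
  7. ckcA  = {5}
  8. ckckA = {5, 2, 7}
(closed under both — stop)

8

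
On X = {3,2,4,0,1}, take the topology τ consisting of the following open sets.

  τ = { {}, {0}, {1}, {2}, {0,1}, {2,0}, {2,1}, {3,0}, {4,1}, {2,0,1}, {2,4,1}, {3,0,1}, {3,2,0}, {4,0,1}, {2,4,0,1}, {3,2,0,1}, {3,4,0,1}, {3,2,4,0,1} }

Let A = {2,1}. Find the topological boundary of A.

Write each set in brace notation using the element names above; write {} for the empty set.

{4}

interior: largest open inside A is {2,1} (from {}, {1}, {2}, {2,1})
cl via duality: int({3,4,0}) = {3,0}, so X∖{3,0} = {2,4,1}
cl∖int = {4}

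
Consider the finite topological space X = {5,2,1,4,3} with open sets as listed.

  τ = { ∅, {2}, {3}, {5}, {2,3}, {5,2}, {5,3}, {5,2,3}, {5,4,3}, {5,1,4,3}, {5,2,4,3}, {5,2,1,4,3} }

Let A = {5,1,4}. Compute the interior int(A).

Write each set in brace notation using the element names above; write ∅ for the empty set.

{5}

opens ⊆ A: ∅, {5}; union → int = {5}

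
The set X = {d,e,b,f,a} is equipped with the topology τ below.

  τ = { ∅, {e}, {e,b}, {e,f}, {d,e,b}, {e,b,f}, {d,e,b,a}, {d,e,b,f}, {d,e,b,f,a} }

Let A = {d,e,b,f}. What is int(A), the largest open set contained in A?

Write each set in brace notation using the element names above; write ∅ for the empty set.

{d,e,b,f}

open subsets of A: ∅, {e}, {e,f}, {e,b}, {d,e,b}, {e,b,f}, {d,e,b,f}; so int(A) = {d,e,b,f}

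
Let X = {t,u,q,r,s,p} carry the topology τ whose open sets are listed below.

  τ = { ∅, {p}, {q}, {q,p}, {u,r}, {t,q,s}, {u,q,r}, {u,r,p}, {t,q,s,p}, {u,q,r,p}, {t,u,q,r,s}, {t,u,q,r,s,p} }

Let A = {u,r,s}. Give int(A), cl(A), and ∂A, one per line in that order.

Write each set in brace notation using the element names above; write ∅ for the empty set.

U open, U⊆A: ∅, {u,r}. int(A) = ⋃ = {u,r}
X∖A={t,q,p}, int(X∖A)={q,p}, hence cl(A)={t,u,r,s}
∂A: remove int from cl → {t,s}

int(A) = {u,r}
cl(A)  = {t,u,r,s}
∂A     = {t,s}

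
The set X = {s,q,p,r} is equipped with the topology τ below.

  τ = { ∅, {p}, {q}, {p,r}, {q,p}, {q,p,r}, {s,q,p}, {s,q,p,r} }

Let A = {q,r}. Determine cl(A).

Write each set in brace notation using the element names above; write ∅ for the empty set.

{s,q,r}

cl via duality: int({s,p}) = {p}, so X∖{p} = {s,q,r}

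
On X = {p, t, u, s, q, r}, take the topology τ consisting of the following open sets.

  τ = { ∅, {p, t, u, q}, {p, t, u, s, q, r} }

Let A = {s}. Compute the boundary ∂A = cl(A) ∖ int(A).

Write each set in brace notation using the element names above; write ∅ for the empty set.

{s, r}

interior: largest open inside A is ∅ (from ∅)
cl via duality: int({p, t, u, q, r}) = {p, t, u, q}, so X∖{p, t, u, q} = {s, r}
cl∖int = {s, r}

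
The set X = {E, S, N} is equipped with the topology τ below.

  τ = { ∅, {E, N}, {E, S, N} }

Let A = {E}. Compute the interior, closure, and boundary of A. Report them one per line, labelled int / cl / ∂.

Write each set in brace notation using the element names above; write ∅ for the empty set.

int(A) = ∅
cl(A)  = {E, S, N}
∂A     = {E, S, N}

open subsets of A: ∅; so int(A) = ∅
closure: X∖int(X∖A) = X∖∅ = {E, S, N}
∂A = {E, S, N} minus ∅ = {E, S, N}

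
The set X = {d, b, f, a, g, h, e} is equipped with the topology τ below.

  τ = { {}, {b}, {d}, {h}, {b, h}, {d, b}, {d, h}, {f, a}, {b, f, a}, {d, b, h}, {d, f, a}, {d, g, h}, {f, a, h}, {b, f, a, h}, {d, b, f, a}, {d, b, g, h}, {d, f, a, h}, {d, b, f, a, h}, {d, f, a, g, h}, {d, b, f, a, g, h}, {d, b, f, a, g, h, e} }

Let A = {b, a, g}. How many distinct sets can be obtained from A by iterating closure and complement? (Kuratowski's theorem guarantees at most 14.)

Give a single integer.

12

complement {d, f, h, e}; its interior {d, h}; cl(A) = X∖{d, h} = {b, f, a, g, e}
With k = closure, c = complement:
  1. A     = {b, a, g}
  2. kA    = {b, f, a, g, e}
  3. cA    = {d, f, h, e}
  4. ckA   = {d, h}
  5. kcA   = {d, f, a, g, h, e}
  6. kckA  = {d, g, h, e}
  7. ckcA  = {b}
  8. ckckA = {b, f, a}
  9. kckcA = {b, e}
  10. kckckA = {b, f, a, e}
  11. ckckcA = {d, f, a, g, h}
  12. ckckckA = {d, g, h}
k, c of each give nothing new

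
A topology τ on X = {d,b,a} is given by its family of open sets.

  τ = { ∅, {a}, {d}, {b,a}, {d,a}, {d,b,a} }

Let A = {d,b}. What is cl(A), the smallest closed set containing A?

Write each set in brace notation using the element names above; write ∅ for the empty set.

{d,b}

cl via duality: int({a}) = {a}, so X∖{a} = {d,b}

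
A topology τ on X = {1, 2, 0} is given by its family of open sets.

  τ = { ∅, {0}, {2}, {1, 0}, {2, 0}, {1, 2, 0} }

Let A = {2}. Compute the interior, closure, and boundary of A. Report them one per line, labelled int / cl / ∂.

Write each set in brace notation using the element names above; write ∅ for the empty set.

int(A) = {2}
cl(A)  = {2}
∂A     = ∅

opens ⊆ A: ∅, {2}; union → int = {2}
complement {1, 0}; its interior {1, 0}; cl(A) = X∖{1, 0} = {2}
boundary = {2} ∖ {2} = ∅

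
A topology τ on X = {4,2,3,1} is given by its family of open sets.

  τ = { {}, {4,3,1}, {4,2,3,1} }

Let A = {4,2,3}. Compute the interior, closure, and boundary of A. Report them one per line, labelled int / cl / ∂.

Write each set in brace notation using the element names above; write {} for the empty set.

int(A) = {}
cl(A)  = {4,2,3,1}
∂A     = {4,2,3,1}

open subsets of A: {}; so int(A) = {}
closure: X∖int(X∖A) = X∖{} = {4,2,3,1}
∂A = {4,2,3,1} minus {} = {4,2,3,1}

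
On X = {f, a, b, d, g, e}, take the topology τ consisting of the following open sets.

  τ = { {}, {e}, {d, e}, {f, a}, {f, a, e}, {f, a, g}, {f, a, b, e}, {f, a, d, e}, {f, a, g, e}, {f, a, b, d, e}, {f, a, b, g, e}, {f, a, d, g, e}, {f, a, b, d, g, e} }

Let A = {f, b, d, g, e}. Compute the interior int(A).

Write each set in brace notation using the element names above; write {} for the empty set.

{d, e}

U open, U⊆A: {}, {e}, {d, e}. int(A) = ⋃ = {d, e}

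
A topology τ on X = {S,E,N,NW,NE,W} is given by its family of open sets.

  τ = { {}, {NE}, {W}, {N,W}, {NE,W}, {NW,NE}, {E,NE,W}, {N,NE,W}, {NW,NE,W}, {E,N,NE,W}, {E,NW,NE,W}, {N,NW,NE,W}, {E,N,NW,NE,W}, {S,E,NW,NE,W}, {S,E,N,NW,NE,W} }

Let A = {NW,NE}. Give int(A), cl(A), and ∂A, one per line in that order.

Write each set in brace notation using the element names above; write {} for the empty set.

interior: largest open inside A is {NW,NE} (from {}, {NE}, {NW,NE})
cl via duality: int({S,E,N,W}) = {N,W}, so X∖{N,W} = {S,E,NW,NE}
cl∖int = {S,E}

int(A) = {NW,NE}
cl(A)  = {S,E,NW,NE}
∂A     = {S,E}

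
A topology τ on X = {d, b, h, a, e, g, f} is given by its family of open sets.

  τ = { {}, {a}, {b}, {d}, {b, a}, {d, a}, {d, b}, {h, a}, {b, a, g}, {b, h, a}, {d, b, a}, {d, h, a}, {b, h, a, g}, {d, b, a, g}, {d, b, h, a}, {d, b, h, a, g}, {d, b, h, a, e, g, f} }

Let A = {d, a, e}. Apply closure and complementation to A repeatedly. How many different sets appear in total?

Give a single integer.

complement {b, h, g, f}; its interior {b}; cl(A) = X∖{b} = {d, h, a, e, g, f}
With k = closure, c = complement:
  1. A     = {d, a, e}
  2. kA    = {d, h, a, e, g, f}
  3. cA    = {b, h, g, f}
  4. ckA   = {b}
  5. kcA   = {b, h, e, g, f}
  6. kckA  = {b, e, g, f}
  7. ckcA  = {d, a}
  8. ckckA = {d, h, a}
k, c of each give nothing new

8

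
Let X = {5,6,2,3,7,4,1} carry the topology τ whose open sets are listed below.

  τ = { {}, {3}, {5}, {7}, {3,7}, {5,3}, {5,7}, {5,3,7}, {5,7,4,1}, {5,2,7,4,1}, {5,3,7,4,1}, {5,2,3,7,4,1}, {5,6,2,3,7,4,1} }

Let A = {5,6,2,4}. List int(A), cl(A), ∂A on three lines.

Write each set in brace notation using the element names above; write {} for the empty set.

int(A) = {5}
cl(A)  = {5,6,2,4,1}
∂A     = {6,2,4,1}

open subsets of A: {}, {5}; so int(A) = {5}
closure: X∖int(X∖A) = X∖{3,7} = {5,6,2,4,1}
∂A = {5,6,2,4,1} minus {5} = {6,2,4,1}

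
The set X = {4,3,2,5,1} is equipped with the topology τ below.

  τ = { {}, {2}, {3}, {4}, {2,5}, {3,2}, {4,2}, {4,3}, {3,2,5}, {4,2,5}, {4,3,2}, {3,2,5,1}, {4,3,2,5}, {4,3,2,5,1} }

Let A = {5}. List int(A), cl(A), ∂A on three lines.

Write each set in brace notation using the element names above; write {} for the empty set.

int(A) = {}
cl(A)  = {5,1}
∂A     = {5,1}

opens ⊆ A: {}; union → int = {}
complement {4,3,2,1}; its interior {4,3,2}; cl(A) = X∖{4,3,2} = {5,1}
boundary = {5,1} ∖ {} = {5,1}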